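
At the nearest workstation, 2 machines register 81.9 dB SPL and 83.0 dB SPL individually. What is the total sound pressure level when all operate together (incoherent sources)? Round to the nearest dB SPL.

85 dB SPL

Incoherent sources combine by intensity addition: L_total = 10·log₁₀(Σ 10^(L_i/10)).
Σ 10^(L/10) = 10^(81.9/10) + 10^(83.0/10) = 3.544e+08.
L_total = 10·log₁₀(3.544e+08) = 85.50 dB SPL.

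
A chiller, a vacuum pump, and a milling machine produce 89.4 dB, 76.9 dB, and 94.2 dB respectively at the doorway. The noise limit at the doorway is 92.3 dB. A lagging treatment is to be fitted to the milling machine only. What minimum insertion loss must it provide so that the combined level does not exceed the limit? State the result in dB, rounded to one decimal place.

The untreated sources together contribute 10^(89.4/10) + 10^(76.9/10) = 9.199e+08, i.e. 89.64 dB.
The limit corresponds to 10^(92.3/10) = 1.698e+09; subtracting the fixed part leaves 7.783e+08 for the milling machine, i.e. 88.91 dB.
So the milling machine must be reduced from 94.2 to 88.91 dB: IL = 5.29 dB.

5.3 dB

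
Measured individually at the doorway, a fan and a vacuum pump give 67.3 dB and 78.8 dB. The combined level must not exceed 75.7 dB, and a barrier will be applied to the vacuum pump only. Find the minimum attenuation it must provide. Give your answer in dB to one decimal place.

3.8 dB

Fixed contribution from the other source: Σ 10^(L/10) = 10^(67.3/10) = 5.370e+06 (67.30 dB).
The limit corresponds to 10^(75.7/10) = 3.715e+07; subtracting the fixed part leaves 3.178e+07 for the vacuum pump, i.e. 75.02 dB.
So the vacuum pump must be reduced from 78.8 to 75.02 dB: IL = 3.78 dB.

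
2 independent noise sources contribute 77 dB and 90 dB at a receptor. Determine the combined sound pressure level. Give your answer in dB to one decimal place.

Incoherent sources combine by intensity addition: L_total = 10·log₁₀(Σ 10^(L_i/10)).
Σ 10^(L/10) = 10^(77/10) + 10^(90/10) = 1.050e+09.
L_total = 10·log₁₀(1.050e+09) = 90.21 dB.

90.2 dB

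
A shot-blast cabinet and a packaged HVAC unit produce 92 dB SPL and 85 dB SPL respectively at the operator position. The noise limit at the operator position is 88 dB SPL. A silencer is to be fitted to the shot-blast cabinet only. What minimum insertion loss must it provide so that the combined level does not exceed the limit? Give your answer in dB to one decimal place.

7.0 dB

Everything except the shot-blast cabinet sums to 10^(85/10) = 3.162e+08 in linear terms, 85.00 dB SPL.
The limit corresponds to 10^(88/10) = 6.310e+08; subtracting the fixed part leaves 3.147e+08 for the shot-blast cabinet, i.e. 84.98 dB SPL.
Required insertion loss = 92 − 84.98 = 7.02 dB.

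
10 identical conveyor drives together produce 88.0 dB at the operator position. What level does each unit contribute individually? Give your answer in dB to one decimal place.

For N identical incoherent sources L_total = L₁ + 10·log₁₀ N, so L₁ = 88.0 − 10·log₁₀(10) = 88.0 − 10.000.

78.0 dB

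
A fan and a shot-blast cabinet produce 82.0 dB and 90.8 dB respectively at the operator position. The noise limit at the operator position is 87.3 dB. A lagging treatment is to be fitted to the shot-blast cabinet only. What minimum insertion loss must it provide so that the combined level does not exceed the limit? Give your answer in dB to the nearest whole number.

Everything except the shot-blast cabinet sums to 10^(82.0/10) = 1.585e+08 in linear terms, 82.00 dB.
The limit corresponds to 10^(87.3/10) = 5.370e+08; subtracting the fixed part leaves 3.785e+08 for the shot-blast cabinet, i.e. 85.78 dB.
Required insertion loss = 90.8 − 85.78 = 5.02 dB.

5 dB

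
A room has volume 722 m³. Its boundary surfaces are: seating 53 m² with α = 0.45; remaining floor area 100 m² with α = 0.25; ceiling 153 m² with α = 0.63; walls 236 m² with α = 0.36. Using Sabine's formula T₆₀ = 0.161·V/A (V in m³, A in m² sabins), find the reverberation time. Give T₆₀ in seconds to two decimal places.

0.50 s

Total absorption A = 53·0.45 + 100·0.25 + 153·0.63 + 236·0.36 = 230.20 m² sabins.
T₆₀ = 0.161 × 722 / 230.20 = 0.505 s.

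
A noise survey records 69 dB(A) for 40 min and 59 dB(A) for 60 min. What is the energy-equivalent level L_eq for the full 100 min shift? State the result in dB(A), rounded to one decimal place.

Weight each interval's intensity by its duration and average over T = 100 min:
Σ tᵢ·10^(Lᵢ/10) = 40·10^(69/10) + 60·10^(59/10) = 3.654e+08.
L_eq = 10·log₁₀(3.654e+08/100) = 65.63 dB(A).

65.6 dB(A)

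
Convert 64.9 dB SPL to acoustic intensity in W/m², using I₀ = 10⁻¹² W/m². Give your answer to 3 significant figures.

3.09e-06 W/m²

I/I₀ = 10^(64.9/10) = 3.09e+06, so I = 3.09e+06 × 10⁻¹² W/m².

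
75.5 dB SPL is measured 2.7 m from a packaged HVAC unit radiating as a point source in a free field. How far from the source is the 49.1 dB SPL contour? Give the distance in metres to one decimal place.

For a point source L₁ − L₂ = 20·log₁₀(r₂/r₁), so r₂ = r₁·10^((L₁−L₂)/20).
r₂ = 2.7·10^((75.5−49.1)/20) = 2.7·10^(26.4/20) = 56.41 m.

56.4 m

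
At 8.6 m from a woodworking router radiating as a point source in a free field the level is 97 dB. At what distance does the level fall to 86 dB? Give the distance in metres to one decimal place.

30.5 m

For a point source L₁ − L₂ = 20·log₁₀(r₂/r₁), so r₂ = r₁·10^((L₁−L₂)/20).
r₂ = 8.6·10^((97−86)/20) = 8.6·10^(11.0/20) = 30.51 m.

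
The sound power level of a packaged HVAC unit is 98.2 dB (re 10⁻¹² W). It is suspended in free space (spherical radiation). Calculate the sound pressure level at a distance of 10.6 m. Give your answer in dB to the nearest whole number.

67 dB

L_p = L_w − 10·log₁₀(4π·r²) with r = 10.6 m.
4π·r² = 1412 m², 10·log₁₀ of that is 31.498 dB.
L_p = 98.2 − 31.498 = 66.70 dB.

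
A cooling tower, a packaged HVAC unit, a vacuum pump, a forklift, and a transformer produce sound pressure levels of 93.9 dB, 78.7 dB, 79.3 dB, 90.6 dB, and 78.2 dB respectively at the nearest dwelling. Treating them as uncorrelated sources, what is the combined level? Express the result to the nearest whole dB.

For uncorrelated sources the intensities add, so convert each level to linear form, sum, and take 10·log₁₀ of the total.
Σ 10^(L/10) = 10^(93.9/10) + 10^(78.7/10) + 10^(79.3/10) + 10^(90.6/10) + 10^(78.2/10) = 3.828e+09.
L_total = 10·log₁₀(3.828e+09) = 95.83 dB.

96 dB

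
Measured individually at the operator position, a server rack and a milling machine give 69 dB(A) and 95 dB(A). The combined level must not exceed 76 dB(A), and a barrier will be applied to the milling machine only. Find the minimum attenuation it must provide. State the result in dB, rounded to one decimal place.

20.0 dB

The untreated sources together contribute 10^(69/10) = 7.943e+06, i.e. 69.00 dB(A).
To meet 76 dB(A) overall, the treated milling machine may contribute at most 10^(76/10) − 7.943e+06 = 3.187e+07, i.e. 75.03 dB(A).
So the milling machine must be reduced from 95 to 75.03 dB(A): IL = 19.97 dB.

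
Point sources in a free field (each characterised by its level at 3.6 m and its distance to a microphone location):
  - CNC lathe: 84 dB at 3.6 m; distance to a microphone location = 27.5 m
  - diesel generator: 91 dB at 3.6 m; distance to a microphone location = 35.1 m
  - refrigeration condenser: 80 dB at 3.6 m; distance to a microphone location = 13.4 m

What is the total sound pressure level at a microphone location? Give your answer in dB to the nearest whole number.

Propagate each source to the receiver with L = L_ref − 20·log₁₀(r/r_ref), then add intensities.
CNC lathe: 84 − 20·log₁₀(27.5/3.6) = 84 − 17.66 = 66.34 dB.
diesel generator: 91 − 20·log₁₀(35.1/3.6) = 91 − 19.78 = 71.22 dB.
refrigeration condenser: 80 − 20·log₁₀(13.4/3.6) = 80 − 11.42 = 68.58 dB.
Σ 10^(L/10) = 2.477e+07 → L_total = 10·log₁₀(2.477e+07) = 73.94 dB.

74 dB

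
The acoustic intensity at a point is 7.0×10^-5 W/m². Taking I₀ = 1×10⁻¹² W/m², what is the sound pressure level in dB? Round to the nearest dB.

78 dB

Dividing by I₀ shifts the exponent by 12: I/I₀ = 7.0×10^7.
L = 10·(0.8451 + 7) = 78.45 dB.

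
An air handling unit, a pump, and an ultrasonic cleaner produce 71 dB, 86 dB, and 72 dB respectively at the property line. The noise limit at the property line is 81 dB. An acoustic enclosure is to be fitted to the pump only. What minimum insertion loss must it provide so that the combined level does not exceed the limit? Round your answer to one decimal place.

The untreated sources together contribute 10^(71/10) + 10^(72/10) = 2.844e+07, i.e. 74.54 dB.
To meet 81 dB overall, the treated pump may contribute at most 10^(81/10) − 2.844e+07 = 9.745e+07, i.e. 79.89 dB.
So the pump must be reduced from 86 to 79.89 dB: IL = 6.11 dB.

6.1 dB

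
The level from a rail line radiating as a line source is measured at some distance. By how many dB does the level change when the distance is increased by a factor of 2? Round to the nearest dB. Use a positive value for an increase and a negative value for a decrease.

Line-source spreading: ΔL = −10·log₁₀(r₂/r₁).
ΔL = −10·log₁₀(2) = -3.01 dB.

-3 dB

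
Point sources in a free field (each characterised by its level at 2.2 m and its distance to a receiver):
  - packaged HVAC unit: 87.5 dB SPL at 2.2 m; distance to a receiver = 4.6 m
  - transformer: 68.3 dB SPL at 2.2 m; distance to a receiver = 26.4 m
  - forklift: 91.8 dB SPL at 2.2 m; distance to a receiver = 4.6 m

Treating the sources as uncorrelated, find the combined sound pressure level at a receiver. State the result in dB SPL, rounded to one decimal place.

Apply inverse-square spreading to bring every level to the receiver, then sum 10^(L/10).
packaged HVAC unit: 87.5 − 20·log₁₀(4.6/2.2) = 87.5 − 6.41 = 81.09 dB SPL.
transformer: 68.3 − 20·log₁₀(26.4/2.2) = 68.3 − 21.58 = 46.72 dB SPL.
forklift: 91.8 − 20·log₁₀(4.6/2.2) = 91.8 − 6.41 = 85.39 dB SPL.
Σ 10^(L/10) = 4.749e+08 → L_total = 10·log₁₀(4.749e+08) = 86.77 dB SPL.

86.8 dB SPL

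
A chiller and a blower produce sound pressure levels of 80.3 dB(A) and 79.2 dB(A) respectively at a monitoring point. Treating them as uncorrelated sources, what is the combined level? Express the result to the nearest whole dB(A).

Incoherent sources combine by intensity addition: L_total = 10·log₁₀(Σ 10^(L_i/10)).
Σ 10^(L/10) = 10^(80.3/10) + 10^(79.2/10) = 1.903e+08.
L_total = 10·log₁₀(1.903e+08) = 82.80 dB(A).

83 dB(A)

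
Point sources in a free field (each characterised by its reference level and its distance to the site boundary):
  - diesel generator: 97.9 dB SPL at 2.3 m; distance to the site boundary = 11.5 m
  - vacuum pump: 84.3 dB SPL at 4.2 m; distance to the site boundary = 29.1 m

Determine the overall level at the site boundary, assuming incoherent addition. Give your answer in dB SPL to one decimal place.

First find each source's level at the receiver (point-source: −20·log₁₀(r/r_ref)), then combine on an intensity basis.
diesel generator: 97.9 − 20·log₁₀(11.5/2.3) = 97.9 − 13.98 = 83.92 dB SPL.
vacuum pump: 84.3 − 20·log₁₀(29.1/4.2) = 84.3 − 16.81 = 67.49 dB SPL.
Σ 10^(L/10) = 2.522e+08 → L_total = 10·log₁₀(2.522e+08) = 84.02 dB SPL.

84.0 dB SPL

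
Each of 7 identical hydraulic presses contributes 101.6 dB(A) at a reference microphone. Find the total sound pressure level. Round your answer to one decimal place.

With 7 equal, uncorrelated contributions the intensity is 7× that of one unit, giving a rise of 10·log₁₀ 7.
L_total = 101.6 + 10·log₁₀(7) = 101.6 + 8.451 = 110.05 dB(A).

110.1 dB(A)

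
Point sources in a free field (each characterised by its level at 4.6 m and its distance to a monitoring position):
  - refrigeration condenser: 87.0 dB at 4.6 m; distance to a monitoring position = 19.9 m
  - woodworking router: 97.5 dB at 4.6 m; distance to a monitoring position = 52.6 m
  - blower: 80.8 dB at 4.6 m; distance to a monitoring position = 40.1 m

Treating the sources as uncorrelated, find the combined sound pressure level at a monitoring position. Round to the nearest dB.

First find each source's level at the receiver (point-source: −20·log₁₀(r/r_ref)), then combine on an intensity basis.
refrigeration condenser: 87.0 − 20·log₁₀(19.9/4.6) = 87.0 − 12.72 = 74.28 dB.
woodworking router: 97.5 − 20·log₁₀(52.6/4.6) = 97.5 − 21.16 = 76.34 dB.
blower: 80.8 − 20·log₁₀(40.1/4.6) = 80.8 − 18.81 = 61.99 dB.
Σ 10^(L/10) = 7.137e+07 → L_total = 10·log₁₀(7.137e+07) = 78.54 dB.

79 dB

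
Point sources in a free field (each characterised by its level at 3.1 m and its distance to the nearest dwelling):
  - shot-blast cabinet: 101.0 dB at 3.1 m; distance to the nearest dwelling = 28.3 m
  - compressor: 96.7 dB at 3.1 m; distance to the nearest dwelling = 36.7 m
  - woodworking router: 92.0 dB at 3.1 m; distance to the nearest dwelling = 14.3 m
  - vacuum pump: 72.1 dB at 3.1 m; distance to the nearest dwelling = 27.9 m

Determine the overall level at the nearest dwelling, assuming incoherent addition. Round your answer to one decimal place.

Apply inverse-square spreading to bring every level to the receiver, then sum 10^(L/10).
shot-blast cabinet: 101.0 − 20·log₁₀(28.3/3.1) = 101.0 − 19.21 = 81.79 dB.
compressor: 96.7 − 20·log₁₀(36.7/3.1) = 96.7 − 21.47 = 75.23 dB.
woodworking router: 92.0 − 20·log₁₀(14.3/3.1) = 92.0 − 13.28 = 78.72 dB.
vacuum pump: 72.1 − 20·log₁₀(27.9/3.1) = 72.1 − 19.08 = 53.02 dB.
Σ 10^(L/10) = 2.591e+08 → L_total = 10·log₁₀(2.591e+08) = 84.13 dB.

84.1 dB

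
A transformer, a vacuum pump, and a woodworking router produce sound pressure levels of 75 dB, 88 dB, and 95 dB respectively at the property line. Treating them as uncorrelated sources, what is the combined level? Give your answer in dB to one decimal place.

Incoherent sources combine by intensity addition: L_total = 10·log₁₀(Σ 10^(L_i/10)).
Σ 10^(L/10) = 10^(75/10) + 10^(88/10) + 10^(95/10) = 3.825e+09.
L_total = 10·log₁₀(3.825e+09) = 95.83 dB.

95.8 dB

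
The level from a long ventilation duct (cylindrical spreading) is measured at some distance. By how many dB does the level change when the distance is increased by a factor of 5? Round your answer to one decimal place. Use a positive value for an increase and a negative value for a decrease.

Line-source spreading: ΔL = −10·log₁₀(r₂/r₁).
ΔL = −10·log₁₀(5) = -6.99 dB.

-7.0 dB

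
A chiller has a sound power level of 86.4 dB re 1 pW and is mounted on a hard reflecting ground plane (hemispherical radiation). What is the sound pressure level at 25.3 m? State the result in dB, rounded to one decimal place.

50.4 dB

L_p = L_w − 10·log₁₀(2π·r²) with r = 25.3 m.
2π·r² = 4022 m², 10·log₁₀ of that is 36.044 dB.
L_p = 86.4 − 36.044 = 50.36 dB.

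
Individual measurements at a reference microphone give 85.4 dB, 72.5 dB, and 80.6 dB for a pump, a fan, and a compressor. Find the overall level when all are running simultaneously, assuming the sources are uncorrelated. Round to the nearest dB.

87 dB

For uncorrelated sources the intensities add, so convert each level to linear form, sum, and take 10·log₁₀ of the total.
Σ 10^(L/10) = 10^(85.4/10) + 10^(72.5/10) + 10^(80.6/10) = 4.793e+08.
L_total = 10·log₁₀(4.793e+08) = 86.81 dB.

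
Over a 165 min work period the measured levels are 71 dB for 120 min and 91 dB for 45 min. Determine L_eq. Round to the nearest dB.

85 dB

L_eq = 10·log₁₀[(1/T)·Σ tᵢ·10^(Lᵢ/10)] with T = 165 min.
Σ tᵢ·10^(Lᵢ/10) = 120·10^(71/10) + 45·10^(91/10) = 5.816e+10.
L_eq = 10·log₁₀(5.816e+10/165) = 85.47 dB.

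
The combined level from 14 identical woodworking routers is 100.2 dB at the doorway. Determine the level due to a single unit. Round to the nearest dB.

For N identical incoherent sources L_total = L₁ + 10·log₁₀ N, so L₁ = 100.2 − 10·log₁₀(14) = 100.2 − 11.461.

89 dB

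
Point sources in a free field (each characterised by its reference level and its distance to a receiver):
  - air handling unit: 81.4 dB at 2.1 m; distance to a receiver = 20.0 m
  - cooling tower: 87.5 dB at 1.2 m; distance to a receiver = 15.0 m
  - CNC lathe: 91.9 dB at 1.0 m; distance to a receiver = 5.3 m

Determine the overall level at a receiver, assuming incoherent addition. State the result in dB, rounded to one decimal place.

First find each source's level at the receiver (point-source: −20·log₁₀(r/r_ref)), then combine on an intensity basis.
air handling unit: 81.4 − 20·log₁₀(20.0/2.1) = 81.4 − 19.58 = 61.82 dB.
cooling tower: 87.5 − 20·log₁₀(15.0/1.2) = 87.5 − 21.94 = 65.56 dB.
CNC lathe: 91.9 − 20·log₁₀(5.3/1.0) = 91.9 − 14.49 = 77.41 dB.
Σ 10^(L/10) = 6.026e+07 → L_total = 10·log₁₀(6.026e+07) = 77.80 dB.

77.8 dB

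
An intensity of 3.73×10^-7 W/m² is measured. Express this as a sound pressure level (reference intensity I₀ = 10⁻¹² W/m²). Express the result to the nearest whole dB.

Dividing by I₀ shifts the exponent by 12: I/I₀ = 3.73×10^5.
L = 10·(0.5717 + 5) = 55.72 dB.

56 dB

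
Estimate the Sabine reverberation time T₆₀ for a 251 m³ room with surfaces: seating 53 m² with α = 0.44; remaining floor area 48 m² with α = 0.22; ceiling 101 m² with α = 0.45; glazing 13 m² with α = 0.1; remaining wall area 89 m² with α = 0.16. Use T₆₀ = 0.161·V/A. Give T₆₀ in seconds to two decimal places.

A = Σ Sᵢαᵢ = 53·0.44 + 48·0.22 + 101·0.45 + 13·0.1 + 89·0.16 = 94.87 m².
T₆₀ = 0.161 × 251 / 94.87 = 0.426 s.

0.43 s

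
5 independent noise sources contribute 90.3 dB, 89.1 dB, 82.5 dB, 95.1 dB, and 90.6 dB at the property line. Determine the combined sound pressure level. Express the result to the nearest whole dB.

Incoherent sources combine by intensity addition: L_total = 10·log₁₀(Σ 10^(L_i/10)).
Σ 10^(L/10) = 10^(90.3/10) + 10^(89.1/10) + 10^(82.5/10) + 10^(95.1/10) + 10^(90.6/10) = 6.446e+09.
L_total = 10·log₁₀(6.446e+09) = 98.09 dB.

98 dB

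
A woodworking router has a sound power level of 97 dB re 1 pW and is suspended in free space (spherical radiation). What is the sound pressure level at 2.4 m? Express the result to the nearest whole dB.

78 dB

The power spreads over a sphere of area 4π·r², so L_p = L_w − 10·log₁₀(4π·r²).
4π·r² = 72.38 m², 10·log₁₀ of that is 18.596 dB.
L_p = 97 − 18.596 = 78.40 dB.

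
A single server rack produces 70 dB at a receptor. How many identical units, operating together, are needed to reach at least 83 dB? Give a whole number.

20

Need L₁ + 10·log₁₀ N ≥ 83, i.e. log₁₀ N ≥ 1.30.
N ≥ 10^(13.0/10) = 19.953, so N = 20.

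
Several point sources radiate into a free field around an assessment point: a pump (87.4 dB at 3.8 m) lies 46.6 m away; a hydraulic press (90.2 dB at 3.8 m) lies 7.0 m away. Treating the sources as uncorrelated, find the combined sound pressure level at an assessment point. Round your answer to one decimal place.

84.9 dB

First find each source's level at the receiver (point-source: −20·log₁₀(r/r_ref)), then combine on an intensity basis.
pump: 87.4 − 20·log₁₀(46.6/3.8) = 87.4 − 21.77 = 65.63 dB.
hydraulic press: 90.2 − 20·log₁₀(7.0/3.8) = 90.2 − 5.31 = 84.89 dB.
Σ 10^(L/10) = 3.122e+08 → L_total = 10·log₁₀(3.122e+08) = 84.94 dB.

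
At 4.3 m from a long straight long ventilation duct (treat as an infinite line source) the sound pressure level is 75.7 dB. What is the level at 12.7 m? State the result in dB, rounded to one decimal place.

For a line source, L₂ = L₁ − 10·log₁₀(r₂/r₁).
L₂ = 75.7 − 10·log₁₀(12.7/4.3) = 75.7 − 4.703 = 71.00 dB.

71.0 dB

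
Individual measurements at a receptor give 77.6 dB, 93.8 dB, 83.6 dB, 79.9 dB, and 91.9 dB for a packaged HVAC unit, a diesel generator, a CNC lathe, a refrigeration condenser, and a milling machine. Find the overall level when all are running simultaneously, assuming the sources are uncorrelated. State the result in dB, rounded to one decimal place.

96.4 dB

For uncorrelated sources the intensities add, so convert each level to linear form, sum, and take 10·log₁₀ of the total.
Σ 10^(L/10) = 10^(77.6/10) + 10^(93.8/10) + 10^(83.6/10) + 10^(79.9/10) + 10^(91.9/10) = 4.332e+09.
L_total = 10·log₁₀(4.332e+09) = 96.37 dB.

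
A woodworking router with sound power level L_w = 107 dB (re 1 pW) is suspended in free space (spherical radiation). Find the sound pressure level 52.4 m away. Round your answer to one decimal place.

L_p = L_w − 10·log₁₀(4π·r²) with r = 52.4 m.
4π·r² = 3.45e+04 m², 10·log₁₀ of that is 45.379 dB.
L_p = 107 − 45.379 = 61.62 dB.

61.6 dB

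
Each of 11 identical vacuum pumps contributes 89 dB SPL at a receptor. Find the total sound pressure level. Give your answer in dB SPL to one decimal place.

With 11 equal, uncorrelated contributions the intensity is 11× that of one unit, giving a rise of 10·log₁₀ 11.
L_total = 89 + 10·log₁₀(11) = 89 + 10.414 = 99.41 dB SPL.

99.4 dB SPL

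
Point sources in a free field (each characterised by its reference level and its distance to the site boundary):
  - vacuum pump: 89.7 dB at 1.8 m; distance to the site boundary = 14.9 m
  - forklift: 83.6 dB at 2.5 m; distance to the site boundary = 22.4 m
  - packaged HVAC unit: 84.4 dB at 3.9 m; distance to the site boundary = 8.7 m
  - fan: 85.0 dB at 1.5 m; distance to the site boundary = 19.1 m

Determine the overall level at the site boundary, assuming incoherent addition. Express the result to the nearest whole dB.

79 dB

Apply inverse-square spreading to bring every level to the receiver, then sum 10^(L/10).
vacuum pump: 89.7 − 20·log₁₀(14.9/1.8) = 89.7 − 18.36 = 71.34 dB.
forklift: 83.6 − 20·log₁₀(22.4/2.5) = 83.6 − 19.05 = 64.55 dB.
packaged HVAC unit: 84.4 − 20·log₁₀(8.7/3.9) = 84.4 − 6.97 = 77.43 dB.
fan: 85.0 − 20·log₁₀(19.1/1.5) = 85.0 − 22.10 = 62.90 dB.
Σ 10^(L/10) = 7.377e+07 → L_total = 10·log₁₀(7.377e+07) = 78.68 dB.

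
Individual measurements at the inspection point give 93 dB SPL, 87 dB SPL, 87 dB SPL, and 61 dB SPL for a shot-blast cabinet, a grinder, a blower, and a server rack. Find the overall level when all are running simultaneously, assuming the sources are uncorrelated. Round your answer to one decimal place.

For uncorrelated sources the intensities add, so convert each level to linear form, sum, and take 10·log₁₀ of the total.
Σ 10^(L/10) = 10^(93/10) + 10^(87/10) + 10^(87/10) + 10^(61/10) = 2.999e+09.
L_total = 10·log₁₀(2.999e+09) = 94.77 dB SPL.

94.8 dB SPL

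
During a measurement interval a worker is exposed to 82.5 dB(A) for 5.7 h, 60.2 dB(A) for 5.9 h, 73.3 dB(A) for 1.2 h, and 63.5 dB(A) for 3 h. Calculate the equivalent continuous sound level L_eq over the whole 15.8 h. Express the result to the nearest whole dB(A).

L_eq = 10·log₁₀[(1/T)·Σ tᵢ·10^(Lᵢ/10)] with T = 15.8 h.
Σ tᵢ·10^(Lᵢ/10) = 5.7·10^(82.5/10) + 5.9·10^(60.2/10) + 1.2·10^(73.3/10) + 3·10^(63.5/10) = 1.052e+09.
L_eq = 10·log₁₀(1.052e+09/15.8) = 78.23 dB(A).

78 dB(A)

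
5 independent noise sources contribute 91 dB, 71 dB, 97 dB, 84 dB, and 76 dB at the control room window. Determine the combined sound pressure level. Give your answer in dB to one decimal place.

Incoherent sources combine by intensity addition: L_total = 10·log₁₀(Σ 10^(L_i/10)).
Σ 10^(L/10) = 10^(91/10) + 10^(71/10) + 10^(97/10) + 10^(84/10) + 10^(76/10) = 6.574e+09.
L_total = 10·log₁₀(6.574e+09) = 98.18 dB.

98.2 dB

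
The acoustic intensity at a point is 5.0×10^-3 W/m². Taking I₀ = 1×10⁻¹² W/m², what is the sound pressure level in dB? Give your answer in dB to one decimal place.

L = 10·log₁₀(I/I₀) = 10·log₁₀(5.0×10^-3/10⁻¹²) = 10·log₁₀(5.0×10^9).
L = 10·(0.6990 + 9) = 96.99 dB.

97.0 dB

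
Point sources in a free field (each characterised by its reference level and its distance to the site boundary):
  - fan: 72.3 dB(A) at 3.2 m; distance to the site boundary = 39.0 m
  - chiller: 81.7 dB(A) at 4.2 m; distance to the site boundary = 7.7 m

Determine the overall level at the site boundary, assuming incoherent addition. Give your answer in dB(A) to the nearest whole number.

76 dB(A)

Apply inverse-square spreading to bring every level to the receiver, then sum 10^(L/10).
fan: 72.3 − 20·log₁₀(39.0/3.2) = 72.3 − 21.72 = 50.58 dB(A).
chiller: 81.7 − 20·log₁₀(7.7/4.2) = 81.7 − 5.26 = 76.44 dB(A).
Σ 10^(L/10) = 4.412e+07 → L_total = 10·log₁₀(4.412e+07) = 76.45 dB(A).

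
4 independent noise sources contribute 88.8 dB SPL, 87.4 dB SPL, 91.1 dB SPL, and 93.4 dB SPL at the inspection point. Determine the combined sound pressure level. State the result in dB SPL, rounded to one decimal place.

96.8 dB SPL

For uncorrelated sources the intensities add, so convert each level to linear form, sum, and take 10·log₁₀ of the total.
Σ 10^(L/10) = 10^(88.8/10) + 10^(87.4/10) + 10^(91.1/10) + 10^(93.4/10) = 4.784e+09.
L_total = 10·log₁₀(4.784e+09) = 96.80 dB SPL.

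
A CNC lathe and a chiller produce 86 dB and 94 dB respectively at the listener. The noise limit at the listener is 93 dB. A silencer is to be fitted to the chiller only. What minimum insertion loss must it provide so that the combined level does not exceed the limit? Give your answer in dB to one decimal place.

2.0 dB

The untreated sources together contribute 10^(86/10) = 3.981e+08, i.e. 86.00 dB.
To meet 93 dB overall, the treated chiller may contribute at most 10^(93/10) − 3.981e+08 = 1.597e+09, i.e. 92.03 dB.
Required insertion loss = 94 − 92.03 = 1.97 dB.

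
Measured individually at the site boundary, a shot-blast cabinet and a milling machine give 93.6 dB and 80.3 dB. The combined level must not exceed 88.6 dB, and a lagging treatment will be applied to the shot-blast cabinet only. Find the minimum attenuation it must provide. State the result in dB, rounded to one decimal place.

Everything except the shot-blast cabinet sums to 10^(80.3/10) = 1.072e+08 in linear terms, 80.30 dB.
To meet 88.6 dB overall, the treated shot-blast cabinet may contribute at most 10^(88.6/10) − 1.072e+08 = 6.173e+08, i.e. 87.90 dB.
So the shot-blast cabinet must be reduced from 93.6 to 87.90 dB: IL = 5.70 dB.

5.7 dB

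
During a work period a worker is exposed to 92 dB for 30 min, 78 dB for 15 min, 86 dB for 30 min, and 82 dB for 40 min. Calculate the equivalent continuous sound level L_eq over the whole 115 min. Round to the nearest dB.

88 dB

The energy average is taken in the linear domain: L_eq = 10·log₁₀[(Σ tᵢ·10^(Lᵢ/10))/T], T = 115 min.
Σ tᵢ·10^(Lᵢ/10) = 30·10^(92/10) + 15·10^(78/10) + 30·10^(86/10) + 40·10^(82/10) = 6.678e+10.
L_eq = 10·log₁₀(6.678e+10/115) = 87.64 dB.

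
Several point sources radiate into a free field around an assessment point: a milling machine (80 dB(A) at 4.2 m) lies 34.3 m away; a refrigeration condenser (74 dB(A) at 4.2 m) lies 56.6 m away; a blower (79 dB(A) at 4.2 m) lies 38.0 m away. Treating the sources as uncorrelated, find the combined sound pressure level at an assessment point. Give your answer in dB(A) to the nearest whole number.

Propagate each source to the receiver with L = L_ref − 20·log₁₀(r/r_ref), then add intensities.
milling machine: 80 − 20·log₁₀(34.3/4.2) = 80 − 18.24 = 61.76 dB(A).
refrigeration condenser: 74 − 20·log₁₀(56.6/4.2) = 74 − 22.59 = 51.41 dB(A).
blower: 79 − 20·log₁₀(38.0/4.2) = 79 − 19.13 = 59.87 dB(A).
Σ 10^(L/10) = 2.608e+06 → L_total = 10·log₁₀(2.608e+06) = 64.16 dB(A).

64 dB(A)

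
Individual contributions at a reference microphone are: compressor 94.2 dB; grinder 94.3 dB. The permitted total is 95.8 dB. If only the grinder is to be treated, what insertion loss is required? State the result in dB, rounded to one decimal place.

3.6 dB

Everything except the grinder sums to 10^(94.2/10) = 2.630e+09 in linear terms, 94.20 dB.
The limit corresponds to 10^(95.8/10) = 3.802e+09; subtracting the fixed part leaves 1.172e+09 for the grinder, i.e. 90.69 dB.
So the grinder must be reduced from 94.3 to 90.69 dB: IL = 3.61 dB.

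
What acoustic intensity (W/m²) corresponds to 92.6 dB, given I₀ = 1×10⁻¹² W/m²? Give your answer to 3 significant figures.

I/I₀ = 10^(92.6/10) = 1.82e+09, so I = 1.82e+09 × 10⁻¹² W/m².

0.00182 W/m²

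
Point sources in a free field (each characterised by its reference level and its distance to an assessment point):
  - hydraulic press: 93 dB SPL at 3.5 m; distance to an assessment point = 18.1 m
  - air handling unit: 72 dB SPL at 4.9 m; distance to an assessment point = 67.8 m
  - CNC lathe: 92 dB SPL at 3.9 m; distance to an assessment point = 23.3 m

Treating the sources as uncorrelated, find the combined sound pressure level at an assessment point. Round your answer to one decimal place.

Propagate each source to the receiver with L = L_ref − 20·log₁₀(r/r_ref), then add intensities.
hydraulic press: 93 − 20·log₁₀(18.1/3.5) = 93 − 14.27 = 78.73 dB SPL.
air handling unit: 72 − 20·log₁₀(67.8/4.9) = 72 − 22.82 = 49.18 dB SPL.
CNC lathe: 92 − 20·log₁₀(23.3/3.9) = 92 − 15.53 = 76.47 dB SPL.
Σ 10^(L/10) = 1.191e+08 → L_total = 10·log₁₀(1.191e+08) = 80.76 dB SPL.

80.8 dB SPL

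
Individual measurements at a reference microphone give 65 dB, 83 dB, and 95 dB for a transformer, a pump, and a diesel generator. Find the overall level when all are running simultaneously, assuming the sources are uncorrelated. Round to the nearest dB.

95 dB

For uncorrelated sources the intensities add, so convert each level to linear form, sum, and take 10·log₁₀ of the total.
Σ 10^(L/10) = 10^(65/10) + 10^(83/10) + 10^(95/10) = 3.365e+09.
L_total = 10·log₁₀(3.365e+09) = 95.27 dB.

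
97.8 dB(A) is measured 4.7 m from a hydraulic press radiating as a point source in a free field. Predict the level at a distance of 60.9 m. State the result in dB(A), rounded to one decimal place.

75.5 dB(A)

For a point source, L₂ = L₁ − 20·log₁₀(r₂/r₁).
L₂ = 97.8 − 20·log₁₀(60.9/4.7) = 97.8 − 22.250 = 75.55 dB(A).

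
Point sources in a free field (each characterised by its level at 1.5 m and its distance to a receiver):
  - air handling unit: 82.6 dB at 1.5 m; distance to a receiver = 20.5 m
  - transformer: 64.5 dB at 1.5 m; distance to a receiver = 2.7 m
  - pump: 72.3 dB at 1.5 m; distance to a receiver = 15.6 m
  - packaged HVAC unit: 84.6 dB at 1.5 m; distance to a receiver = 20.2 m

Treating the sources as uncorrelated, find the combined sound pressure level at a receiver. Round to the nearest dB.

First find each source's level at the receiver (point-source: −20·log₁₀(r/r_ref)), then combine on an intensity basis.
air handling unit: 82.6 − 20·log₁₀(20.5/1.5) = 82.6 − 22.71 = 59.89 dB.
transformer: 64.5 − 20·log₁₀(2.7/1.5) = 64.5 − 5.11 = 59.39 dB.
pump: 72.3 − 20·log₁₀(15.6/1.5) = 72.3 − 20.34 = 51.96 dB.
packaged HVAC unit: 84.6 − 20·log₁₀(20.2/1.5) = 84.6 − 22.59 = 62.01 dB.
Σ 10^(L/10) = 3.591e+06 → L_total = 10·log₁₀(3.591e+06) = 65.55 dB.

66 dB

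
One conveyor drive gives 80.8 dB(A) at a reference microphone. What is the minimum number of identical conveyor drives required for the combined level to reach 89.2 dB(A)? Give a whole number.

N identical sources give L₁ + 10·log₁₀ N, so require 10·log₁₀ N ≥ 89.2 − 80.8 = 8.4 dB.
N ≥ 10^(8.4/10) = 6.918, so N = 7.

7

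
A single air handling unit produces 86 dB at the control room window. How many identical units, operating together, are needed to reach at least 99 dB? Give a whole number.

The shortfall is 99 − 86 = 13.0 dB, and N units add 10·log₁₀ N, so need 10·log₁₀ N ≥ 13.0.
N ≥ 10^(13.0/10) = 19.953, so N = 20.

20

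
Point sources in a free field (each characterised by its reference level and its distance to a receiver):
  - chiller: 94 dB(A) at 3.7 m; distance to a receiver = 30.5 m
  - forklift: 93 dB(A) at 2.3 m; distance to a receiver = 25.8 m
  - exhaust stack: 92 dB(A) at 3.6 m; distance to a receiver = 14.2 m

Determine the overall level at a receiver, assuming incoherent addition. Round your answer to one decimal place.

81.9 dB(A)

Propagate each source to the receiver with L = L_ref − 20·log₁₀(r/r_ref), then add intensities.
chiller: 94 − 20·log₁₀(30.5/3.7) = 94 − 18.32 = 75.68 dB(A).
forklift: 93 − 20·log₁₀(25.8/2.3) = 93 − 21.00 = 72.00 dB(A).
exhaust stack: 92 − 20·log₁₀(14.2/3.6) = 92 − 11.92 = 80.08 dB(A).
Σ 10^(L/10) = 1.547e+08 → L_total = 10·log₁₀(1.547e+08) = 81.89 dB(A).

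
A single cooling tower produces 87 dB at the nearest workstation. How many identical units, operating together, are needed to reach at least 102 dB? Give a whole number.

Need L₁ + 10·log₁₀ N ≥ 102, i.e. log₁₀ N ≥ 1.50.
N ≥ 10^(15.0/10) = 31.623, so N = 32.

32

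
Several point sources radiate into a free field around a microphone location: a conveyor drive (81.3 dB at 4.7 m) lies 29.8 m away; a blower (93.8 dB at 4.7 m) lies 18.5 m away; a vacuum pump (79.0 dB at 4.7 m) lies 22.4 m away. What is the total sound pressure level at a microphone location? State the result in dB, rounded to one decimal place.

First find each source's level at the receiver (point-source: −20·log₁₀(r/r_ref)), then combine on an intensity basis.
conveyor drive: 81.3 − 20·log₁₀(29.8/4.7) = 81.3 − 16.04 = 65.26 dB.
blower: 93.8 − 20·log₁₀(18.5/4.7) = 93.8 − 11.90 = 81.90 dB.
vacuum pump: 79.0 − 20·log₁₀(22.4/4.7) = 79.0 − 13.56 = 65.44 dB.
Σ 10^(L/10) = 1.617e+08 → L_total = 10·log₁₀(1.617e+08) = 82.09 dB.

82.1 dB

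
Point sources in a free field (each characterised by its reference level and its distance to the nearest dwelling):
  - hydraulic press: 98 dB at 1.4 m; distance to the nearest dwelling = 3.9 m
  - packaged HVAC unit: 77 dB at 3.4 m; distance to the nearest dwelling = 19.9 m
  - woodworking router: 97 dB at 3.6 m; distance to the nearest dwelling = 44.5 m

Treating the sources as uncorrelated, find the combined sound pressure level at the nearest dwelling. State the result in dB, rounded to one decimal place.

Propagate each source to the receiver with L = L_ref − 20·log₁₀(r/r_ref), then add intensities.
hydraulic press: 98 − 20·log₁₀(3.9/1.4) = 98 − 8.90 = 89.10 dB.
packaged HVAC unit: 77 − 20·log₁₀(19.9/3.4) = 77 − 15.35 = 61.65 dB.
woodworking router: 97 − 20·log₁₀(44.5/3.6) = 97 − 21.84 = 75.16 dB.
Σ 10^(L/10) = 8.473e+08 → L_total = 10·log₁₀(8.473e+08) = 89.28 dB.

89.3 dB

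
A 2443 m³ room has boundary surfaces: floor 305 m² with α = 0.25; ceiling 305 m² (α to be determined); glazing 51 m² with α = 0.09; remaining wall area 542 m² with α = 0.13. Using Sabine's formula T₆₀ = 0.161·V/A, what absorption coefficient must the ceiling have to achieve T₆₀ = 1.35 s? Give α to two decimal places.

Required total absorption A = 0.161·2443/1.35 = 291.35 m².
Absorption from the other surfaces = 305·0.25 + 51·0.09 + 542·0.13 = 151.30 m², so the ceiling must supply 140.05 m² over 305 m².
α = 140.05/305 = 0.459.

0.46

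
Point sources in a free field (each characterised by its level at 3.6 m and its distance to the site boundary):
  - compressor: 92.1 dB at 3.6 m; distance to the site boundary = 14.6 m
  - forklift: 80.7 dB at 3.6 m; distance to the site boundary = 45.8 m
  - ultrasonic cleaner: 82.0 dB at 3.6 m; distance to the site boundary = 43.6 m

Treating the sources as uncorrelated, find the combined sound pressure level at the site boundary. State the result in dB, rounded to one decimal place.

80.0 dB

Propagate each source to the receiver with L = L_ref − 20·log₁₀(r/r_ref), then add intensities.
compressor: 92.1 − 20·log₁₀(14.6/3.6) = 92.1 − 12.16 = 79.94 dB.
forklift: 80.7 − 20·log₁₀(45.8/3.6) = 80.7 − 22.09 = 58.61 dB.
ultrasonic cleaner: 82.0 − 20·log₁₀(43.6/3.6) = 82.0 − 21.66 = 60.34 dB.
Σ 10^(L/10) = 1.004e+08 → L_total = 10·log₁₀(1.004e+08) = 80.02 dB.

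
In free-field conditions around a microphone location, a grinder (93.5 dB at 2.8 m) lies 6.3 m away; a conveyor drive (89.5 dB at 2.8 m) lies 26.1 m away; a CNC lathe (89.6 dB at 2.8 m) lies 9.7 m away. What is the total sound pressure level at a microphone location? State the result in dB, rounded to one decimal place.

Propagate each source to the receiver with L = L_ref − 20·log₁₀(r/r_ref), then add intensities.
grinder: 93.5 − 20·log₁₀(6.3/2.8) = 93.5 − 7.04 = 86.46 dB.
conveyor drive: 89.5 − 20·log₁₀(26.1/2.8) = 89.5 − 19.39 = 70.11 dB.
CNC lathe: 89.6 − 20·log₁₀(9.7/2.8) = 89.6 − 10.79 = 78.81 dB.
Σ 10^(L/10) = 5.285e+08 → L_total = 10·log₁₀(5.285e+08) = 87.23 dB.

87.2 dB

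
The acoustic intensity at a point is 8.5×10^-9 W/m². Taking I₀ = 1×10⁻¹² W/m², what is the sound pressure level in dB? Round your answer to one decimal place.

39.3 dB

I/I₀ = 8.5×10^-9/10⁻¹² = 8.5×10^3, and L = 10·log₁₀(I/I₀).
L = 10·(0.9294 + 3) = 39.29 dB.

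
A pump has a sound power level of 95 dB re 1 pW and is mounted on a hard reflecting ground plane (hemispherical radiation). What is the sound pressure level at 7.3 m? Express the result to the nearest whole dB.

The power spreads over a hemisphere of area 2π·r², so L_p = L_w − 10·log₁₀(2π·r²).
2π·r² = 334.8 m², 10·log₁₀ of that is 25.248 dB.
L_p = 95 − 25.248 = 69.75 dB.

70 dB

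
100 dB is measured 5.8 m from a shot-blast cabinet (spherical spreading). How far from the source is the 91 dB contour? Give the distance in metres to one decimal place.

16.3 m

The 9.0 dB drop corresponds to a distance ratio of 10^(9.0/20) for a point source.
r₂ = 5.8·10^((100−91)/20) = 5.8·10^(9.0/20) = 16.35 m.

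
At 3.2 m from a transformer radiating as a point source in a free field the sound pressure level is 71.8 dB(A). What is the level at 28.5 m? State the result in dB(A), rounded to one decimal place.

Point-source attenuation: ΔL = 20·log₁₀(r₂/r₁) = 20·log₁₀(28.5/3.2) = 18.994 dB.
L₂ = 71.8 − 20·log₁₀(28.5/3.2) = 71.8 − 18.994 = 52.81 dB(A).

52.8 dB(A)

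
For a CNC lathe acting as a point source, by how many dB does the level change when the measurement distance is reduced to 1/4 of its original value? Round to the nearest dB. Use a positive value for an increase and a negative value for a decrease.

+12 dB

With spherical spreading the level changes by −20·log₁₀(r₂/r₁).
ΔL = −20·log₁₀(0.25) = +12.04 dB.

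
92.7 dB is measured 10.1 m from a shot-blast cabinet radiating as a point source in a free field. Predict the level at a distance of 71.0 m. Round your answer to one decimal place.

75.8 dB

Point-source attenuation: ΔL = 20·log₁₀(r₂/r₁) = 20·log₁₀(71.0/10.1) = 16.939 dB.
L₂ = 92.7 − 20·log₁₀(71.0/10.1) = 92.7 − 16.939 = 75.76 dB.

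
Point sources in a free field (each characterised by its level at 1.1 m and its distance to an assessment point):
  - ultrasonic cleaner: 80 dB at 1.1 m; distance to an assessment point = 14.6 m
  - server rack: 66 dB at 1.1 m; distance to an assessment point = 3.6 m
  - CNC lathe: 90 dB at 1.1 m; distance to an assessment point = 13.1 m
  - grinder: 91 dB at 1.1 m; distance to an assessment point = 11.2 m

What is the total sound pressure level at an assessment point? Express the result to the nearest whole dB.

Propagate each source to the receiver with L = L_ref − 20·log₁₀(r/r_ref), then add intensities.
ultrasonic cleaner: 80 − 20·log₁₀(14.6/1.1) = 80 − 22.46 = 57.54 dB.
server rack: 66 − 20·log₁₀(3.6/1.1) = 66 − 10.30 = 55.70 dB.
CNC lathe: 90 − 20·log₁₀(13.1/1.1) = 90 − 21.52 = 68.48 dB.
grinder: 91 − 20·log₁₀(11.2/1.1) = 91 − 20.16 = 70.84 dB.
Σ 10^(L/10) = 2.013e+07 → L_total = 10·log₁₀(2.013e+07) = 73.04 dB.

73 dB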